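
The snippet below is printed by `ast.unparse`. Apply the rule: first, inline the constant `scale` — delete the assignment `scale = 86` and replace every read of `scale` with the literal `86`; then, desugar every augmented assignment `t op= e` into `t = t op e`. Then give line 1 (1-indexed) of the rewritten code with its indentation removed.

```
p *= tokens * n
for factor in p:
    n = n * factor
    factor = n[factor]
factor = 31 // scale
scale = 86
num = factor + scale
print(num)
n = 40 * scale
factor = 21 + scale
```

p = p * (tokens * n)

Transformed code:
p = p * (tokens * n)
for factor in p:
    n = n * factor
    factor = n[factor]
factor = 31 // 86
num = factor + 86
print(num)
n = 40 * 86
factor = 21 + 86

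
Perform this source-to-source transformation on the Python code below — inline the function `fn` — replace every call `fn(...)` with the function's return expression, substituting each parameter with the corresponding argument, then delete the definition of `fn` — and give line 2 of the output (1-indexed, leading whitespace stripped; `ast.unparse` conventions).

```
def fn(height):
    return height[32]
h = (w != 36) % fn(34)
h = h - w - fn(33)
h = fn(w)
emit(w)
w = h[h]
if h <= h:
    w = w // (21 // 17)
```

h = h - w - 33[32]

Transformed code:
h = (w != 36) % 34[32]
h = h - w - 33[32]
h = w[32]
emit(w)
w = h[h]
if h <= h:
    w = w // (21 // 17)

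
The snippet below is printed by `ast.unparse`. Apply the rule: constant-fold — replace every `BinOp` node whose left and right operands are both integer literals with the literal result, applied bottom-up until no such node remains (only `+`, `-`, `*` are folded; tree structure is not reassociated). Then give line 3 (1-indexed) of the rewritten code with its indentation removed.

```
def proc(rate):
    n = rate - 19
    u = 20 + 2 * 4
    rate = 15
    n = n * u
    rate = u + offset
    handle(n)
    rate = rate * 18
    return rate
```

Transformed code:
def proc(rate):
    n = rate - 19
    u = 28
    rate = 15
    n = n * u
    rate = u + offset
    handle(n)
    rate = rate * 18
    return rate

u = 28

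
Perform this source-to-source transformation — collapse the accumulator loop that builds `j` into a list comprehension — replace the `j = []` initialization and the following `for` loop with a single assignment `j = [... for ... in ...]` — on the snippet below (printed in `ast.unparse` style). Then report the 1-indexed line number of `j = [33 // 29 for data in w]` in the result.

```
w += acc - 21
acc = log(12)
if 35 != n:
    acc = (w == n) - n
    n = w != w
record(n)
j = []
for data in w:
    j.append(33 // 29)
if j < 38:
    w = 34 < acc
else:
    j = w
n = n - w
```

Transformed code:
w += acc - 21
acc = log(12)
if 35 != n:
    acc = (w == n) - n
    n = w != w
record(n)
j = [33 // 29 for data in w]
if j < 38:
    w = 34 < acc
else:
    j = w
n = n - w

7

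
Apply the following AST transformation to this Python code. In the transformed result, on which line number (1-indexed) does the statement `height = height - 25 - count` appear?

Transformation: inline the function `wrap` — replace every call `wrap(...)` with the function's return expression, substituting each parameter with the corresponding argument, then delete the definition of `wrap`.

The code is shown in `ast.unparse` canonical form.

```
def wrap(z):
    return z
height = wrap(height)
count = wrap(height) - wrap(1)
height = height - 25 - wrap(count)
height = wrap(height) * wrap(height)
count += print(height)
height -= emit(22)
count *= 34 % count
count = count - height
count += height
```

3

Transformed code:
height = height
count = height - 1
height = height - 25 - count
height = height * height
count += print(height)
height -= emit(22)
count *= 34 % count
count = count - height
count += height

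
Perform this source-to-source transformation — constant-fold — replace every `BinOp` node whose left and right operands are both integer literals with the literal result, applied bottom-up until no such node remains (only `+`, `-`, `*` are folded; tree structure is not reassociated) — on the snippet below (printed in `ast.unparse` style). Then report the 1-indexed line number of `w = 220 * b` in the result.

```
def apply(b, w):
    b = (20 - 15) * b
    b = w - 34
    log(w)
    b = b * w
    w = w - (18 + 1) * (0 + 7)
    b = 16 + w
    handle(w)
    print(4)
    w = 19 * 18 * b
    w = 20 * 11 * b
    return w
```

11

Transformed code:
def apply(b, w):
    b = 5 * b
    b = w - 34
    log(w)
    b = b * w
    w = w - 133
    b = 16 + w
    handle(w)
    print(4)
    w = 342 * b
    w = 220 * b
    return w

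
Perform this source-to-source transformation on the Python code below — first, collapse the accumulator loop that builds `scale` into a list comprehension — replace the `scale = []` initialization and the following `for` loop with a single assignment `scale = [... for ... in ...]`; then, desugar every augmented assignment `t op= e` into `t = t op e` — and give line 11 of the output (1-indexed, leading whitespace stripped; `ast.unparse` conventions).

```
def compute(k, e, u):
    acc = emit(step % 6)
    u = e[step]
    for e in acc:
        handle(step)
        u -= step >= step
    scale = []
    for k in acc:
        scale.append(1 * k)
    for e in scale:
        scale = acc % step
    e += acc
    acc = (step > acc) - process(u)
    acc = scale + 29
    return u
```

Transformed code:
def compute(k, e, u):
    acc = emit(step % 6)
    u = e[step]
    for e in acc:
        handle(step)
        u = u - (step >= step)
    scale = [1 * k for k in acc]
    for e in scale:
        scale = acc % step
    e = e + acc
    acc = (step > acc) - process(u)
    acc = scale + 29
    return u

acc = (step > acc) - process(u)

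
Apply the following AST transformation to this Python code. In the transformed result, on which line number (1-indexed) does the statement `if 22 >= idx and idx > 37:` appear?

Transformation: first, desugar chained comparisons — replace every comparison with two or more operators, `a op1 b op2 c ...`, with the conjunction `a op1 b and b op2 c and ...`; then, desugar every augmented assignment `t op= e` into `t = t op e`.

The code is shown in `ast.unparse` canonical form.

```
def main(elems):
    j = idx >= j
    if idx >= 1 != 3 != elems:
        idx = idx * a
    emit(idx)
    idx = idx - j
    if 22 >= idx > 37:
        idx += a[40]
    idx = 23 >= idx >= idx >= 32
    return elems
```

Transformed code:
def main(elems):
    j = idx >= j
    if idx >= 1 and 1 != 3 and (3 != elems):
        idx = idx * a
    emit(idx)
    idx = idx - j
    if 22 >= idx and idx > 37:
        idx = idx + a[40]
    idx = 23 >= idx and idx >= idx and (idx >= 32)
    return elems

7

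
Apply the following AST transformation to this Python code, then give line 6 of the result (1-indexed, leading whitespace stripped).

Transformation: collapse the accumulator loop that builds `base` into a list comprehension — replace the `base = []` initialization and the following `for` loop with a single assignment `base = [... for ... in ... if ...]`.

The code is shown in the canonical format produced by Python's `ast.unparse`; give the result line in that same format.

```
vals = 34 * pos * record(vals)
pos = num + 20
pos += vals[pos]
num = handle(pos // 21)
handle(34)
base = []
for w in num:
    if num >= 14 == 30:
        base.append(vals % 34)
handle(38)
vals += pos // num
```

Transformed code:
vals = 34 * pos * record(vals)
pos = num + 20
pos += vals[pos]
num = handle(pos // 21)
handle(34)
base = [vals % 34 for w in num if num >= 14 == 30]
handle(38)
vals += pos // num

base = [vals % 34 for w in num if num >= 14 == 30]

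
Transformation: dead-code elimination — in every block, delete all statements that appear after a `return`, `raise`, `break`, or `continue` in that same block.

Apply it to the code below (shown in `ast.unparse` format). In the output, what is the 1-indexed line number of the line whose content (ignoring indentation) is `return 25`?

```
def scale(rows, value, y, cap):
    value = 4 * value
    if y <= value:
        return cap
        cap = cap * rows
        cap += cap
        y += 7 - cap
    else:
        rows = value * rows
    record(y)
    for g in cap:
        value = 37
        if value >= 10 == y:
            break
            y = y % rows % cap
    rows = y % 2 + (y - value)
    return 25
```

Transformed code:
def scale(rows, value, y, cap):
    value = 4 * value
    if y <= value:
        return cap
    else:
        rows = value * rows
    record(y)
    for g in cap:
        value = 37
        if value >= 10 == y:
            break
    rows = y % 2 + (y - value)
    return 25

13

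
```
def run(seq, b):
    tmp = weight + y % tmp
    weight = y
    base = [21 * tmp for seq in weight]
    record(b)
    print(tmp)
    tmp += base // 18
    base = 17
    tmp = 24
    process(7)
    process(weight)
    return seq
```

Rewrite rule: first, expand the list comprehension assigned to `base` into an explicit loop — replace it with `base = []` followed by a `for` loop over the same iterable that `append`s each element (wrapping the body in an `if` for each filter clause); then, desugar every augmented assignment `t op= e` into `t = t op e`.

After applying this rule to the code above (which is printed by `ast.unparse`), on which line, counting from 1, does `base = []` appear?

4

Transformed code:
def run(seq, b):
    tmp = weight + y % tmp
    weight = y
    base = []
    for seq in weight:
        base.append(21 * tmp)
    record(b)
    print(tmp)
    tmp = tmp + base // 18
    base = 17
    tmp = 24
    process(7)
    process(weight)
    return seq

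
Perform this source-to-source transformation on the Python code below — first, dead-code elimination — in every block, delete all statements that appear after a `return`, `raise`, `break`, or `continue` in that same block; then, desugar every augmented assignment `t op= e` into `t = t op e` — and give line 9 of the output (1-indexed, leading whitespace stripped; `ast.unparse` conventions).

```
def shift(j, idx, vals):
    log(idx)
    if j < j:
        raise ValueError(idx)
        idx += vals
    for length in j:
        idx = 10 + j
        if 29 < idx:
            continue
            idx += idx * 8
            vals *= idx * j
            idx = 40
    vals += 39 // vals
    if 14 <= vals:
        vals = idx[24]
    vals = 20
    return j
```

Transformed code:
def shift(j, idx, vals):
    log(idx)
    if j < j:
        raise ValueError(idx)
    for length in j:
        idx = 10 + j
        if 29 < idx:
            continue
    vals = vals + 39 // vals
    if 14 <= vals:
        vals = idx[24]
    vals = 20
    return j

vals = vals + 39 // vals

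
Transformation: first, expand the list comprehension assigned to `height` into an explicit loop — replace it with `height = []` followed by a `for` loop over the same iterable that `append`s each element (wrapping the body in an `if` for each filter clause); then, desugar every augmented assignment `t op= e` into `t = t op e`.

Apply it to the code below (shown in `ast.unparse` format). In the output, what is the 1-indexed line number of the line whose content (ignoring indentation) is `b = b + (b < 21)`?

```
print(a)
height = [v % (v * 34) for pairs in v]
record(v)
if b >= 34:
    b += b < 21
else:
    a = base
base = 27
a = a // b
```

Transformed code:
print(a)
height = []
for pairs in v:
    height.append(v % (v * 34))
record(v)
if b >= 34:
    b = b + (b < 21)
else:
    a = base
base = 27
a = a // b

7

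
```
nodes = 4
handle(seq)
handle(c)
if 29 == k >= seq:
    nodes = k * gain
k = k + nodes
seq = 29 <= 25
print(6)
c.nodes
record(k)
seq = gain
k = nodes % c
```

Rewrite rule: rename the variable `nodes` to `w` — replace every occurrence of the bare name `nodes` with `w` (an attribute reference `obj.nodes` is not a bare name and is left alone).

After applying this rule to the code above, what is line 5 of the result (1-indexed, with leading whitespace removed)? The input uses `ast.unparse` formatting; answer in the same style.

w = k * gain

Transformed code:
w = 4
handle(seq)
handle(c)
if 29 == k >= seq:
    w = k * gain
k = k + w
seq = 29 <= 25
print(6)
c.nodes
record(k)
seq = gain
k = w % c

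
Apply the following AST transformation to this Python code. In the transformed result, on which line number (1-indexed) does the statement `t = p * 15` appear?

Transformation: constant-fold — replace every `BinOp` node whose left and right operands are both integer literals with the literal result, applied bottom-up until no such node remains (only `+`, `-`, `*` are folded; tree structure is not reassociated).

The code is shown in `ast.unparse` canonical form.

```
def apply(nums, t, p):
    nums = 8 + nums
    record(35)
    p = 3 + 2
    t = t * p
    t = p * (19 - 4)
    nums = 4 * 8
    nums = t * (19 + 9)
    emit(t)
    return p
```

Transformed code:
def apply(nums, t, p):
    nums = 8 + nums
    record(35)
    p = 5
    t = t * p
    t = p * 15
    nums = 32
    nums = t * 28
    emit(t)
    return p

6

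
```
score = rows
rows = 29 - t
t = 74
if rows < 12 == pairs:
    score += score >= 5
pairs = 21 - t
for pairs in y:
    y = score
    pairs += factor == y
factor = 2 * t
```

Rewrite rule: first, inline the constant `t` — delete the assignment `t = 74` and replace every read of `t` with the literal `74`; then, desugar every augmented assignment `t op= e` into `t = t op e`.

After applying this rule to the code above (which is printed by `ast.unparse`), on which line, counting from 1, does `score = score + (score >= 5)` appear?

4

Transformed code:
score = rows
rows = 29 - 74
if rows < 12 == pairs:
    score = score + (score >= 5)
pairs = 21 - 74
for pairs in y:
    y = score
    pairs = pairs + (factor == y)
factor = 2 * 74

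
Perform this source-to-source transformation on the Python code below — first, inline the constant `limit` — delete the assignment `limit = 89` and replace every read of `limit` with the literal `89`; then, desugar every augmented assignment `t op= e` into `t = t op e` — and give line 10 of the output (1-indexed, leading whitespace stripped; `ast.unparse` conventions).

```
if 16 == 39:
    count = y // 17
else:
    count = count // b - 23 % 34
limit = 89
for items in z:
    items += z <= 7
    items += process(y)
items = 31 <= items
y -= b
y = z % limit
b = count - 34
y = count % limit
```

Transformed code:
if 16 == 39:
    count = y // 17
else:
    count = count // b - 23 % 34
for items in z:
    items = items + (z <= 7)
    items = items + process(y)
items = 31 <= items
y = y - b
y = z % 89
b = count - 34
y = count % 89

y = z % 89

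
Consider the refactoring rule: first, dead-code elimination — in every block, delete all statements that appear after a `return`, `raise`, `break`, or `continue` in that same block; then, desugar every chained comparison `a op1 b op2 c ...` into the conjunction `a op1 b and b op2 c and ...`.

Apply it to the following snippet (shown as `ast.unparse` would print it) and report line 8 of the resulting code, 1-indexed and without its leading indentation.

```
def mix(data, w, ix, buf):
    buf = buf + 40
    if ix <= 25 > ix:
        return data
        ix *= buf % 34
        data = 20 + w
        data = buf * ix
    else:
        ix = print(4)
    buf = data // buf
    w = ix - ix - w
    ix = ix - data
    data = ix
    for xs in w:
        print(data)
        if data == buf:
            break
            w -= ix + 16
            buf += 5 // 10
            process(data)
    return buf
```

Transformed code:
def mix(data, w, ix, buf):
    buf = buf + 40
    if ix <= 25 and 25 > ix:
        return data
    else:
        ix = print(4)
    buf = data // buf
    w = ix - ix - w
    ix = ix - data
    data = ix
    for xs in w:
        print(data)
        if data == buf:
            break
    return buf

w = ix - ix - w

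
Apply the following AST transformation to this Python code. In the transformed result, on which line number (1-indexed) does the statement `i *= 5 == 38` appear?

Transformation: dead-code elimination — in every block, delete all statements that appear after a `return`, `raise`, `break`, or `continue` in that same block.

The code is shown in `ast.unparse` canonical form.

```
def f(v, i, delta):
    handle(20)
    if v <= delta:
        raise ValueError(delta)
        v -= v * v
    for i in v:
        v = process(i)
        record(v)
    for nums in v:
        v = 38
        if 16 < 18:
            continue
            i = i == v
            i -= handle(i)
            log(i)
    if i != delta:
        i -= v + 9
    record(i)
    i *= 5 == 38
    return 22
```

15

Transformed code:
def f(v, i, delta):
    handle(20)
    if v <= delta:
        raise ValueError(delta)
    for i in v:
        v = process(i)
        record(v)
    for nums in v:
        v = 38
        if 16 < 18:
            continue
    if i != delta:
        i -= v + 9
    record(i)
    i *= 5 == 38
    return 22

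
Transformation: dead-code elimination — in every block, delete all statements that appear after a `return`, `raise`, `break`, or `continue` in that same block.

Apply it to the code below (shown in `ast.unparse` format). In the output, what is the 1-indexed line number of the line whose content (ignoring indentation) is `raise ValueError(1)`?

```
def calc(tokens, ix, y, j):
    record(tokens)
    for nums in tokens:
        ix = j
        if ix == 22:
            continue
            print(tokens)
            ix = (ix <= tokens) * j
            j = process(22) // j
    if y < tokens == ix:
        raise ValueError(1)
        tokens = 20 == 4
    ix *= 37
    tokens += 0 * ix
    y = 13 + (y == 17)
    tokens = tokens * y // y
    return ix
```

Transformed code:
def calc(tokens, ix, y, j):
    record(tokens)
    for nums in tokens:
        ix = j
        if ix == 22:
            continue
    if y < tokens == ix:
        raise ValueError(1)
    ix *= 37
    tokens += 0 * ix
    y = 13 + (y == 17)
    tokens = tokens * y // y
    return ix

8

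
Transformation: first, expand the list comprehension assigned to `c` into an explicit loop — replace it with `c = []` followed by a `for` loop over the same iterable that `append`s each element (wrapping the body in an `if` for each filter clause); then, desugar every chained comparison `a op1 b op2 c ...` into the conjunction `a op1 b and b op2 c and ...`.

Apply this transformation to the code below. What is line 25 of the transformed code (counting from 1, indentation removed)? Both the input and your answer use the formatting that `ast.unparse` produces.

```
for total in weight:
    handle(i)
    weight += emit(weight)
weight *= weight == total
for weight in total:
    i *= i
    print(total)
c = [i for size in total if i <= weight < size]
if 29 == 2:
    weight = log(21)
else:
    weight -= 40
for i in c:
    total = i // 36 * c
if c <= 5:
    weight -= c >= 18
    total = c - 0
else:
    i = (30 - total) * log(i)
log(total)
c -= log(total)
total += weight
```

total += weight

Transformed code:
for total in weight:
    handle(i)
    weight += emit(weight)
weight *= weight == total
for weight in total:
    i *= i
    print(total)
c = []
for size in total:
    if i <= weight and weight < size:
        c.append(i)
if 29 == 2:
    weight = log(21)
else:
    weight -= 40
for i in c:
    total = i // 36 * c
if c <= 5:
    weight -= c >= 18
    total = c - 0
else:
    i = (30 - total) * log(i)
log(total)
c -= log(total)
total += weight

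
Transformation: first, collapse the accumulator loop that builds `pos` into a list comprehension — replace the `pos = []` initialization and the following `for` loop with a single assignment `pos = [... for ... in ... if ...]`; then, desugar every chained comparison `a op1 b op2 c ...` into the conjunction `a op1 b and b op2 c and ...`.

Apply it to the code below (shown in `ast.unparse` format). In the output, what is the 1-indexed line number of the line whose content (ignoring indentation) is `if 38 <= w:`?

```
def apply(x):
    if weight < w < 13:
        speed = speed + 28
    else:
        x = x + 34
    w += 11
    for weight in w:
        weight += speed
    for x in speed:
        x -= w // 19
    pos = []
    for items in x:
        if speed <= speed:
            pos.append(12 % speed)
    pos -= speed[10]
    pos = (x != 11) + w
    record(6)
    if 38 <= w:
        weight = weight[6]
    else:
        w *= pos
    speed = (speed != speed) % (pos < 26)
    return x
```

Transformed code:
def apply(x):
    if weight < w and w < 13:
        speed = speed + 28
    else:
        x = x + 34
    w += 11
    for weight in w:
        weight += speed
    for x in speed:
        x -= w // 19
    pos = [12 % speed for items in x if speed <= speed]
    pos -= speed[10]
    pos = (x != 11) + w
    record(6)
    if 38 <= w:
        weight = weight[6]
    else:
        w *= pos
    speed = (speed != speed) % (pos < 26)
    return x

15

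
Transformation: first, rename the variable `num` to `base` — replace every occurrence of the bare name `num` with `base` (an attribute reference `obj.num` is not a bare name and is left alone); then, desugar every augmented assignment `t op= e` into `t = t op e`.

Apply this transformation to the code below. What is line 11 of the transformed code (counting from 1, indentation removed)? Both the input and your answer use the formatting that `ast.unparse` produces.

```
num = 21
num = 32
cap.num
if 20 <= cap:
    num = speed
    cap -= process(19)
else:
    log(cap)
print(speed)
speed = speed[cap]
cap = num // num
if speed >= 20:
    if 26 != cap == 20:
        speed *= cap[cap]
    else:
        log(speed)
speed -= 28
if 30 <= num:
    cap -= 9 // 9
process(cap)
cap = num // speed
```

Transformed code:
base = 21
base = 32
cap.num
if 20 <= cap:
    base = speed
    cap = cap - process(19)
else:
    log(cap)
print(speed)
speed = speed[cap]
cap = base // base
if speed >= 20:
    if 26 != cap == 20:
        speed = speed * cap[cap]
    else:
        log(speed)
speed = speed - 28
if 30 <= base:
    cap = cap - 9 // 9
process(cap)
cap = base // speed

cap = base // base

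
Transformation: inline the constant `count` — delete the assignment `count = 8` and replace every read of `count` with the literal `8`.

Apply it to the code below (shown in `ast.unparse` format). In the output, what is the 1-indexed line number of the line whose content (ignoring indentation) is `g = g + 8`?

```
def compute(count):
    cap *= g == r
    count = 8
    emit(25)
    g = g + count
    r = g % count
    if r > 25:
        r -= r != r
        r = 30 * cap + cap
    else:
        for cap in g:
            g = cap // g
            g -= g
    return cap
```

4

Transformed code:
def compute(count):
    cap *= g == r
    emit(25)
    g = g + 8
    r = g % 8
    if r > 25:
        r -= r != r
        r = 30 * cap + cap
    else:
        for cap in g:
            g = cap // g
            g -= g
    return cap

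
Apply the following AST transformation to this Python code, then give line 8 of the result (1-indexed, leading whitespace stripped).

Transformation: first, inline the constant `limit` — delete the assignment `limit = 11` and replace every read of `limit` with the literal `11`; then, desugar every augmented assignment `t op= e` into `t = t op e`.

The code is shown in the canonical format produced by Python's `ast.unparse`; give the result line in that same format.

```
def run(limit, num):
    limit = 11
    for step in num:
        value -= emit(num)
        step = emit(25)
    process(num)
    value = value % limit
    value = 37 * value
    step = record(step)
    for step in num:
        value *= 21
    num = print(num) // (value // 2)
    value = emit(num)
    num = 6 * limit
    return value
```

step = record(step)

Transformed code:
def run(limit, num):
    for step in num:
        value = value - emit(num)
        step = emit(25)
    process(num)
    value = value % 11
    value = 37 * value
    step = record(step)
    for step in num:
        value = value * 21
    num = print(num) // (value // 2)
    value = emit(num)
    num = 6 * 11
    return value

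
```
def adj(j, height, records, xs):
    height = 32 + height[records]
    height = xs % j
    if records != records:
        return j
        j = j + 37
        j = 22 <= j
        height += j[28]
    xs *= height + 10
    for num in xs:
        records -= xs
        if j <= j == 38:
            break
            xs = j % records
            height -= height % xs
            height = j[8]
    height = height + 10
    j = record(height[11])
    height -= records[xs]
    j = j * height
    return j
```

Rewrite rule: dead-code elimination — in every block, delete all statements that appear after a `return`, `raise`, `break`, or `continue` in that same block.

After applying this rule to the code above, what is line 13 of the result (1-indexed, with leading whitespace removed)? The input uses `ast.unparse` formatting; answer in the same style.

height -= records[xs]

Transformed code:
def adj(j, height, records, xs):
    height = 32 + height[records]
    height = xs % j
    if records != records:
        return j
    xs *= height + 10
    for num in xs:
        records -= xs
        if j <= j == 38:
            break
    height = height + 10
    j = record(height[11])
    height -= records[xs]
    j = j * height
    return j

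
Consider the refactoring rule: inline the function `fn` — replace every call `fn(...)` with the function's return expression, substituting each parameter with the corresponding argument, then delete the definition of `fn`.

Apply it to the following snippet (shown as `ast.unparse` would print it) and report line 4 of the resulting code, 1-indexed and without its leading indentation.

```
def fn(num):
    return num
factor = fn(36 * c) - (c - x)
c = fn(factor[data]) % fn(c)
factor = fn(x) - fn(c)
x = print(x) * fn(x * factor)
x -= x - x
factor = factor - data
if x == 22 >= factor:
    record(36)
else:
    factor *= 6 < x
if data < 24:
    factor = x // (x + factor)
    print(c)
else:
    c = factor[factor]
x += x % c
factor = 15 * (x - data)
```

Transformed code:
factor = 36 * c - (c - x)
c = factor[data] % c
factor = x - c
x = print(x) * (x * factor)
x -= x - x
factor = factor - data
if x == 22 >= factor:
    record(36)
else:
    factor *= 6 < x
if data < 24:
    factor = x // (x + factor)
    print(c)
else:
    c = factor[factor]
x += x % c
factor = 15 * (x - data)

x = print(x) * (x * factor)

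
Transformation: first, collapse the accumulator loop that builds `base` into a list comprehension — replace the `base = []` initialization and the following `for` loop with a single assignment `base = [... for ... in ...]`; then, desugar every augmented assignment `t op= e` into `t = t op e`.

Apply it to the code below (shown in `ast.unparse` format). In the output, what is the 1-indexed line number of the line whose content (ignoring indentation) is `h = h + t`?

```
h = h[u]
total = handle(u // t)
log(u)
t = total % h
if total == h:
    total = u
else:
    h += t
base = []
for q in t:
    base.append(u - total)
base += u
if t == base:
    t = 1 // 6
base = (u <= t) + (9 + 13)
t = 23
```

Transformed code:
h = h[u]
total = handle(u // t)
log(u)
t = total % h
if total == h:
    total = u
else:
    h = h + t
base = [u - total for q in t]
base = base + u
if t == base:
    t = 1 // 6
base = (u <= t) + (9 + 13)
t = 23

8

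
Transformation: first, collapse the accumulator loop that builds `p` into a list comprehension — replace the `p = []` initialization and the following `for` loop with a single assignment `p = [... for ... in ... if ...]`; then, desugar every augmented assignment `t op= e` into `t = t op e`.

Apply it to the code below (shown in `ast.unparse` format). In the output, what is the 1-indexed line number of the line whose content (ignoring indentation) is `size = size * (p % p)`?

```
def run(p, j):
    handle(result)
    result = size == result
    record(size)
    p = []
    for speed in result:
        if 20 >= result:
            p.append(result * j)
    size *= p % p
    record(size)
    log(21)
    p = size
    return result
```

6

Transformed code:
def run(p, j):
    handle(result)
    result = size == result
    record(size)
    p = [result * j for speed in result if 20 >= result]
    size = size * (p % p)
    record(size)
    log(21)
    p = size
    return result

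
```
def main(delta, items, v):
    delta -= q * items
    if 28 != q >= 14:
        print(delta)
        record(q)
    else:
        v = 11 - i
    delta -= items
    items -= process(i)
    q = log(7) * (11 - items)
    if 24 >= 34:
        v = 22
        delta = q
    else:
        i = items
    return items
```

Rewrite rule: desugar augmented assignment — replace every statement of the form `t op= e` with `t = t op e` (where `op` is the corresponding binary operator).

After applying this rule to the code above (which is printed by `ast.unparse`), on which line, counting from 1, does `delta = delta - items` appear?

8

Transformed code:
def main(delta, items, v):
    delta = delta - q * items
    if 28 != q >= 14:
        print(delta)
        record(q)
    else:
        v = 11 - i
    delta = delta - items
    items = items - process(i)
    q = log(7) * (11 - items)
    if 24 >= 34:
        v = 22
        delta = q
    else:
        i = items
    return items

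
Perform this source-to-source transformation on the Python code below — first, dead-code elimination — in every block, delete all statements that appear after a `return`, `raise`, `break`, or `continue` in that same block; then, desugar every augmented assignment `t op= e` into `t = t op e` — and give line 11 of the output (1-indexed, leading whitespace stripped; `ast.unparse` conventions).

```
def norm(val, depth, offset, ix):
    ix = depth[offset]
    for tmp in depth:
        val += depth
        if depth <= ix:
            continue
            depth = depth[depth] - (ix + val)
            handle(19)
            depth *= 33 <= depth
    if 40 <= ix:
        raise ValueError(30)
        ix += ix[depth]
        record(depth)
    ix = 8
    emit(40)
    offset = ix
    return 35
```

offset = ix

Transformed code:
def norm(val, depth, offset, ix):
    ix = depth[offset]
    for tmp in depth:
        val = val + depth
        if depth <= ix:
            continue
    if 40 <= ix:
        raise ValueError(30)
    ix = 8
    emit(40)
    offset = ix
    return 35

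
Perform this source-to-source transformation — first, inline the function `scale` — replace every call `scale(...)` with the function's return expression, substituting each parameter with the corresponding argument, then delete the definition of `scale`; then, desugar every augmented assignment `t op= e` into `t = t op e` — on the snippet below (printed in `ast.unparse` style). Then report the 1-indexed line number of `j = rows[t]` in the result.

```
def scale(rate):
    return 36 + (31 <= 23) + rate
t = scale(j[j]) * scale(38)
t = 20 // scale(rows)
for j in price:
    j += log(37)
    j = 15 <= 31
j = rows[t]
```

Transformed code:
t = (36 + (31 <= 23) + j[j]) * (36 + (31 <= 23) + 38)
t = 20 // (36 + (31 <= 23) + rows)
for j in price:
    j = j + log(37)
    j = 15 <= 31
j = rows[t]

6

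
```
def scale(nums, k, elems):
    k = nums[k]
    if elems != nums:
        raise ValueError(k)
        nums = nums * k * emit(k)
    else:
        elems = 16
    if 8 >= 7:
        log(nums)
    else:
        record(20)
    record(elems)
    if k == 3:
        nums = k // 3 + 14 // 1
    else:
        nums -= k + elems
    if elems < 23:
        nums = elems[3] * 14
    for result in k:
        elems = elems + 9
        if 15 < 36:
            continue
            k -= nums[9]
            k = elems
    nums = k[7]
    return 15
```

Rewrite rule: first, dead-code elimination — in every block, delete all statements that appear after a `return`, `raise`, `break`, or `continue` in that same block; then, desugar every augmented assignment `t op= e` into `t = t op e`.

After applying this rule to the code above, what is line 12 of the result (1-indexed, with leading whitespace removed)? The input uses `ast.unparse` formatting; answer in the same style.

if k == 3:

Transformed code:
def scale(nums, k, elems):
    k = nums[k]
    if elems != nums:
        raise ValueError(k)
    else:
        elems = 16
    if 8 >= 7:
        log(nums)
    else:
        record(20)
    record(elems)
    if k == 3:
        nums = k // 3 + 14 // 1
    else:
        nums = nums - (k + elems)
    if elems < 23:
        nums = elems[3] * 14
    for result in k:
        elems = elems + 9
        if 15 < 36:
            continue
    nums = k[7]
    return 15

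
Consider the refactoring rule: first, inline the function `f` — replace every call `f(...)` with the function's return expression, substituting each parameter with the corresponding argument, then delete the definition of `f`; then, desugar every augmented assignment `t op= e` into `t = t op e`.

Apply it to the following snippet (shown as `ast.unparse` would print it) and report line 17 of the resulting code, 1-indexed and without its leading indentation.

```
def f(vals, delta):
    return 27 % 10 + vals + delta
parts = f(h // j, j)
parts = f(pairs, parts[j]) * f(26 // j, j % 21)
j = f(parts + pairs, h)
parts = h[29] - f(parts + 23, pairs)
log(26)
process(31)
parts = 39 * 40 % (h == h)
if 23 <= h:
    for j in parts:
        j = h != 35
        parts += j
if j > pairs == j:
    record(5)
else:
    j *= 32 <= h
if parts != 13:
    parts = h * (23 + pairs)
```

parts = h * (23 + pairs)

Transformed code:
parts = 27 % 10 + h // j + j
parts = (27 % 10 + pairs + parts[j]) * (27 % 10 + 26 // j + j % 21)
j = 27 % 10 + (parts + pairs) + h
parts = h[29] - (27 % 10 + (parts + 23) + pairs)
log(26)
process(31)
parts = 39 * 40 % (h == h)
if 23 <= h:
    for j in parts:
        j = h != 35
        parts = parts + j
if j > pairs == j:
    record(5)
else:
    j = j * (32 <= h)
if parts != 13:
    parts = h * (23 + pairs)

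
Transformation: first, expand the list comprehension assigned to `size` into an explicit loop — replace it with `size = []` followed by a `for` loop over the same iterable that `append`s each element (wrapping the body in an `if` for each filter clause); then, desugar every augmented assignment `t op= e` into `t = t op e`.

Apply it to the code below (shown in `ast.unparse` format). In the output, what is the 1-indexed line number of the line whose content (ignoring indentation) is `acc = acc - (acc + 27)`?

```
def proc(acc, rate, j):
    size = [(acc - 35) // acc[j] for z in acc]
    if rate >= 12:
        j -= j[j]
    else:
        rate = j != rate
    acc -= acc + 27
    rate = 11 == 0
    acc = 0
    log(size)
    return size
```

Transformed code:
def proc(acc, rate, j):
    size = []
    for z in acc:
        size.append((acc - 35) // acc[j])
    if rate >= 12:
        j = j - j[j]
    else:
        rate = j != rate
    acc = acc - (acc + 27)
    rate = 11 == 0
    acc = 0
    log(size)
    return size

9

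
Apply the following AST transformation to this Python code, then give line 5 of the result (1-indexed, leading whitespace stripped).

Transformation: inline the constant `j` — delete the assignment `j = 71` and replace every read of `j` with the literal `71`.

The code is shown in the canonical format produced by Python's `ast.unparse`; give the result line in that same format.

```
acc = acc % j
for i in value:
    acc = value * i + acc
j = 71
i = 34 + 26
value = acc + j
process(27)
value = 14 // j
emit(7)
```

Transformed code:
acc = acc % 71
for i in value:
    acc = value * i + acc
i = 34 + 26
value = acc + 71
process(27)
value = 14 // 71
emit(7)

value = acc + 71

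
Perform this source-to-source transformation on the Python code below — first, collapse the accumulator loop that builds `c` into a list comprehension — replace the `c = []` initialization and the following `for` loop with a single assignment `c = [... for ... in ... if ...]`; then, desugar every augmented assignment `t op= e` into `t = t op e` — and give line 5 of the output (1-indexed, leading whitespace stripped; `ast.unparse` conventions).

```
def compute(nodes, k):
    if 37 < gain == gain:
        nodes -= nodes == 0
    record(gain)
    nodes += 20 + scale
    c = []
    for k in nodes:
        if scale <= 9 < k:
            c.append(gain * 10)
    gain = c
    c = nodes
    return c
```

Transformed code:
def compute(nodes, k):
    if 37 < gain == gain:
        nodes = nodes - (nodes == 0)
    record(gain)
    nodes = nodes + (20 + scale)
    c = [gain * 10 for k in nodes if scale <= 9 < k]
    gain = c
    c = nodes
    return c

nodes = nodes + (20 + scale)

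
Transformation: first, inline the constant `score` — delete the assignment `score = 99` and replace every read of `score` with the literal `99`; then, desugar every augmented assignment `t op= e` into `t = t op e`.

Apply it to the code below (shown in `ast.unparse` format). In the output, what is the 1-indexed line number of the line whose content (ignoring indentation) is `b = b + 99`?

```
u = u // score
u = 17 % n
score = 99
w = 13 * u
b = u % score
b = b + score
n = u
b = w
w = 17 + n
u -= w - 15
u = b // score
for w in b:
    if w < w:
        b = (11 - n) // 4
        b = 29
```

Transformed code:
u = u // 99
u = 17 % n
w = 13 * u
b = u % 99
b = b + 99
n = u
b = w
w = 17 + n
u = u - (w - 15)
u = b // 99
for w in b:
    if w < w:
        b = (11 - n) // 4
        b = 29

5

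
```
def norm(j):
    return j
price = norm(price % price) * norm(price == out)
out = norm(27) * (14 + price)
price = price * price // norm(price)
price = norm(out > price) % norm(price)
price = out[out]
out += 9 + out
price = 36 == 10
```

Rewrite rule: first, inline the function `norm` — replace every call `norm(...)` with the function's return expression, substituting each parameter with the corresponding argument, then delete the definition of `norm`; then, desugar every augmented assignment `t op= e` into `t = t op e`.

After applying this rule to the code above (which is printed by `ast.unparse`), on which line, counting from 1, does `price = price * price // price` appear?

Transformed code:
price = price % price * (price == out)
out = 27 * (14 + price)
price = price * price // price
price = (out > price) % price
price = out[out]
out = out + (9 + out)
price = 36 == 10

3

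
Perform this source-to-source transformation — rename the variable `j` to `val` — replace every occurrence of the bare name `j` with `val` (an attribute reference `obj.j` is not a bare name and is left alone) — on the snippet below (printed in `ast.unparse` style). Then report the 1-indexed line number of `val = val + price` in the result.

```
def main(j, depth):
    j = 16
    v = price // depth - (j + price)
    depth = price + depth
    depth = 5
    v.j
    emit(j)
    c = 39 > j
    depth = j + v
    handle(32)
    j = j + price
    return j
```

Transformed code:
def main(val, depth):
    val = 16
    v = price // depth - (val + price)
    depth = price + depth
    depth = 5
    v.j
    emit(val)
    c = 39 > val
    depth = val + v
    handle(32)
    val = val + price
    return val

11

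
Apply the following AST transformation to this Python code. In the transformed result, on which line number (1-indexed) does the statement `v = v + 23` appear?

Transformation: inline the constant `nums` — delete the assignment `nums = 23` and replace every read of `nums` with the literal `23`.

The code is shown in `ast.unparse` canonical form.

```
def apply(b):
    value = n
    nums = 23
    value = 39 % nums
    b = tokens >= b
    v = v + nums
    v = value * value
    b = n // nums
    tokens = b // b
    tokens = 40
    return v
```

Transformed code:
def apply(b):
    value = n
    value = 39 % 23
    b = tokens >= b
    v = v + 23
    v = value * value
    b = n // 23
    tokens = b // b
    tokens = 40
    return v

5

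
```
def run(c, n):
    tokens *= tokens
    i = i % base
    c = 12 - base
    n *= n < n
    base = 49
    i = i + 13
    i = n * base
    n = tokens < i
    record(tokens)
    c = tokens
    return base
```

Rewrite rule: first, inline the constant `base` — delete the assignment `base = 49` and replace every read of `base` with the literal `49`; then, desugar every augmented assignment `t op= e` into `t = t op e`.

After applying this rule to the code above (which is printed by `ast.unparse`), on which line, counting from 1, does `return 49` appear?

Transformed code:
def run(c, n):
    tokens = tokens * tokens
    i = i % 49
    c = 12 - 49
    n = n * (n < n)
    i = i + 13
    i = n * 49
    n = tokens < i
    record(tokens)
    c = tokens
    return 49

11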